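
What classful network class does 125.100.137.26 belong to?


First octet: 125
Binary: 01111101
0xxxxxxx -> Class A (1-126)
Class A, default mask 255.0.0.0 (/8)


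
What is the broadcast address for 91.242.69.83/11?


Network: 91.224.0.0/11
Host bits = 21
Set all host bits to 1:
Broadcast: 91.255.255.255


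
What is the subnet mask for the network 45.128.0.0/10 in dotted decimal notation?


/10 means 10 network bits, 22 host bits
Binary: 11111111110000000000000000000000
Mask: 255.192.0.0


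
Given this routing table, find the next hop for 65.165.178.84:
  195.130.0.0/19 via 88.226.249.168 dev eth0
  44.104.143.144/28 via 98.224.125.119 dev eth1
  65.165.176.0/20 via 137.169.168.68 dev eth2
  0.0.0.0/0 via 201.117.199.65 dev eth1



Longest prefix match for 65.165.178.84:
  /19 195.130.0.0: no
  /28 44.104.143.144: no
  /20 65.165.176.0: MATCH
  /0 0.0.0.0: MATCH
Selected: next-hop 137.169.168.68 via eth2 (matched /20)


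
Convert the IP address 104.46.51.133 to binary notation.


104 = 01101000
46 = 00101110
51 = 00110011
133 = 10000101
Binary: 01101000.00101110.00110011.10000101


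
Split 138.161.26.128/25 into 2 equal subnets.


New prefix = 25 + 1 = 26
Each subnet has 64 addresses
  138.161.26.128/26
  138.161.26.192/26
Subnets: 138.161.26.128/26, 138.161.26.192/26


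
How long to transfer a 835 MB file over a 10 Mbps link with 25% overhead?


Effective throughput = 10 * (1 - 25/100) = 7.5 Mbps
File size in Mb = 835 * 8 = 6680 Mb
Time = 6680 / 7.5
Time = 890.6667 seconds


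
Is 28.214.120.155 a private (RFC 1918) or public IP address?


RFC 1918 private ranges:
  10.0.0.0/8 (10.0.0.0 - 10.255.255.255)
  172.16.0.0/12 (172.16.0.0 - 172.31.255.255)
  192.168.0.0/16 (192.168.0.0 - 192.168.255.255)
Public (not in any RFC 1918 range)


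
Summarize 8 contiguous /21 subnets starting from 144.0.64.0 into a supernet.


Original prefix: /21
Number of subnets: 8 = 2^3
New prefix = 21 - 3 = 18
Supernet: 144.0.64.0/18


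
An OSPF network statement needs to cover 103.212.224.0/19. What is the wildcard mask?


Subnet mask: 255.255.224.0
Wildcard = 255.255.255.255 - subnet mask
255 - 255 = 0
255 - 255 = 0
255 - 224 = 31
255 - 0 = 255
Wildcard: 0.0.31.255


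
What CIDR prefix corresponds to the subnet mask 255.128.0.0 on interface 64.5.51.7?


Binary: 11111111.10000000.00000000.00000000
Count leading 1s
Prefix: /9


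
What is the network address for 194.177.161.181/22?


IP:   11000010.10110001.10100001.10110101
Mask: 11111111.11111111.11111100.00000000
AND operation:
Net:  11000010.10110001.10100000.00000000
Network: 194.177.160.0/22


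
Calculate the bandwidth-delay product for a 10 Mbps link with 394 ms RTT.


BDP = bandwidth * RTT
= 10 Mbps * 394 ms
= 10 * 1e6 * 394 / 1000 bits
= 3940000 bits
= 492500 bytes
= 480.957 KB
BDP = 3940000 bits (492500 bytes)


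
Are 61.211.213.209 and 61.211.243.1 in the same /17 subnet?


Mask: 255.255.128.0
61.211.213.209 AND mask = 61.211.128.0
61.211.243.1 AND mask = 61.211.128.0
Yes, same subnet (61.211.128.0)


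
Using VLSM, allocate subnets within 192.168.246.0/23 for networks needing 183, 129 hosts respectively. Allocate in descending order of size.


183 hosts -> /24 (254 usable): 192.168.246.0/24
129 hosts -> /24 (254 usable): 192.168.247.0/24
Allocation: 192.168.246.0/24 (183 hosts, 254 usable); 192.168.247.0/24 (129 hosts, 254 usable)


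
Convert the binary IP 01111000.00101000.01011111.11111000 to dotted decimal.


01111000 = 120
00101000 = 40
01011111 = 95
11111000 = 248
IP: 120.40.95.248


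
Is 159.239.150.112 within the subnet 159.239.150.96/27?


Subnet network: 159.239.150.96
Test IP AND mask: 159.239.150.96
Yes, 159.239.150.112 is in 159.239.150.96/27


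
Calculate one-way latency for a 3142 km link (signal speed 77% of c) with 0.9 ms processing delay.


Speed = 0.77 * 3e5 km/s = 231000 km/s
Propagation delay = 3142 / 231000 = 0.0136 s = 13.6017 ms
Processing delay = 0.9 ms
Total one-way latency = 14.5017 ms


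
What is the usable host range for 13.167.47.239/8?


Network: 13.0.0.0
Broadcast: 13.255.255.255
First usable = network + 1
Last usable = broadcast - 1
Range: 13.0.0.1 to 13.255.255.254


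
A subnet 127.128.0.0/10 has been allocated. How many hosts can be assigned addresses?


Host bits = 32 - 10 = 22
Total addresses = 2^22 = 4194304
Usable = total - 2 (network and broadcast)
Usable hosts: 4194302


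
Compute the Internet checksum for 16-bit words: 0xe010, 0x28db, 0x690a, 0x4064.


Sum all words (with carry folding):
+ 0xe010 = 0xe010
+ 0x28db = 0x08ec
+ 0x690a = 0x71f6
+ 0x4064 = 0xb25a
One's complement: ~0xb25a
Checksum = 0x4da5


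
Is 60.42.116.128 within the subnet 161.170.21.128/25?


Subnet network: 161.170.21.128
Test IP AND mask: 60.42.116.128
No, 60.42.116.128 is not in 161.170.21.128/25


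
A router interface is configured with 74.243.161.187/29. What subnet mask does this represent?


/29 means 29 network bits, 3 host bits
Binary: 11111111111111111111111111111000
Mask: 255.255.255.248


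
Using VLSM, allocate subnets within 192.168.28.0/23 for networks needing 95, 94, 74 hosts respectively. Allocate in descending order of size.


95 hosts -> /25 (126 usable): 192.168.28.0/25
94 hosts -> /25 (126 usable): 192.168.28.128/25
74 hosts -> /25 (126 usable): 192.168.29.0/25
Allocation: 192.168.28.0/25 (95 hosts, 126 usable); 192.168.28.128/25 (94 hosts, 126 usable); 192.168.29.0/25 (74 hosts, 126 usable)


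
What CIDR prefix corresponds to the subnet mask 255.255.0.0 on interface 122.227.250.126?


Binary: 11111111.11111111.00000000.00000000
Count leading 1s
Prefix: /16


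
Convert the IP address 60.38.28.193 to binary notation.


60 = 00111100
38 = 00100110
28 = 00011100
193 = 11000001
Binary: 00111100.00100110.00011100.11000001


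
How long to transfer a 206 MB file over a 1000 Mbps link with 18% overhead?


Effective throughput = 1000 * (1 - 18/100) = 820.0 Mbps
File size in Mb = 206 * 8 = 1648 Mb
Time = 1648 / 820.0
Time = 2.0098 seconds


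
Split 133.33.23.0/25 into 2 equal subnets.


New prefix = 25 + 1 = 26
Each subnet has 64 addresses
  133.33.23.0/26
  133.33.23.64/26
Subnets: 133.33.23.0/26, 133.33.23.64/26


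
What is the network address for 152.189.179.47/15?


IP:   10011000.10111101.10110011.00101111
Mask: 11111111.11111110.00000000.00000000
AND operation:
Net:  10011000.10111100.00000000.00000000
Network: 152.188.0.0/15


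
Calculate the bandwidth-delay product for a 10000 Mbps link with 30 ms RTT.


BDP = bandwidth * RTT
= 10000 Mbps * 30 ms
= 10000 * 1e6 * 30 / 1000 bits
= 300000000 bits
= 37500000 bytes
= 36621.0938 KB
BDP = 300000000 bits (37500000 bytes)


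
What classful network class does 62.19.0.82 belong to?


First octet: 62
Binary: 00111110
0xxxxxxx -> Class A (1-126)
Class A, default mask 255.0.0.0 (/8)


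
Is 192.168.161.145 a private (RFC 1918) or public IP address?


RFC 1918 private ranges:
  10.0.0.0/8 (10.0.0.0 - 10.255.255.255)
  172.16.0.0/12 (172.16.0.0 - 172.31.255.255)
  192.168.0.0/16 (192.168.0.0 - 192.168.255.255)
Private (in 192.168.0.0/16)


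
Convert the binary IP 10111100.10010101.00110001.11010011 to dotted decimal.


10111100 = 188
10010101 = 149
00110001 = 49
11010011 = 211
IP: 188.149.49.211


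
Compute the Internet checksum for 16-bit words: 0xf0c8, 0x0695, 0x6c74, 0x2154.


Sum all words (with carry folding):
+ 0xf0c8 = 0xf0c8
+ 0x0695 = 0xf75d
+ 0x6c74 = 0x63d2
+ 0x2154 = 0x8526
One's complement: ~0x8526
Checksum = 0x7ad9


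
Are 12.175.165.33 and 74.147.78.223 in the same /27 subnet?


Mask: 255.255.255.224
12.175.165.33 AND mask = 12.175.165.32
74.147.78.223 AND mask = 74.147.78.192
No, different subnets (12.175.165.32 vs 74.147.78.192)


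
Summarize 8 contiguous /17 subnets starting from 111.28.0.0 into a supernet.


Original prefix: /17
Number of subnets: 8 = 2^3
New prefix = 17 - 3 = 14
Supernet: 111.28.0.0/14


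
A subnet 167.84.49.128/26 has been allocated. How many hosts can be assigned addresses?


Host bits = 32 - 26 = 6
Total addresses = 2^6 = 64
Usable = total - 2 (network and broadcast)
Usable hosts: 62


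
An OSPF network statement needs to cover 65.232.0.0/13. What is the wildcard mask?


Subnet mask: 255.248.0.0
Wildcard = 255.255.255.255 - subnet mask
255 - 255 = 0
255 - 248 = 7
255 - 0 = 255
255 - 0 = 255
Wildcard: 0.7.255.255


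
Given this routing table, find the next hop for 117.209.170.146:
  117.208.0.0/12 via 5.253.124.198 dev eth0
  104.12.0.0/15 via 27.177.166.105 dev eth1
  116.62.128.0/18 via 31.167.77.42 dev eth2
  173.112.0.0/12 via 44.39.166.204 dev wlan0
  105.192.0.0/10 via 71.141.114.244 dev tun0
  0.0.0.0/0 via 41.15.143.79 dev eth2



Longest prefix match for 117.209.170.146:
  /12 117.208.0.0: MATCH
  /15 104.12.0.0: no
  /18 116.62.128.0: no
  /12 173.112.0.0: no
  /10 105.192.0.0: no
  /0 0.0.0.0: MATCH
Selected: next-hop 5.253.124.198 via eth0 (matched /12)


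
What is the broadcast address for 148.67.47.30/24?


Network: 148.67.47.0/24
Host bits = 8
Set all host bits to 1:
Broadcast: 148.67.47.255


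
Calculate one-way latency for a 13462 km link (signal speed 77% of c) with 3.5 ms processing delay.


Speed = 0.77 * 3e5 km/s = 231000 km/s
Propagation delay = 13462 / 231000 = 0.0583 s = 58.2771 ms
Processing delay = 3.5 ms
Total one-way latency = 61.7771 ms


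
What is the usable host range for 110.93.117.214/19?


Network: 110.93.96.0
Broadcast: 110.93.127.255
First usable = network + 1
Last usable = broadcast - 1
Range: 110.93.96.1 to 110.93.127.254


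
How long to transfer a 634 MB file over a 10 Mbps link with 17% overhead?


Effective throughput = 10 * (1 - 17/100) = 8.3 Mbps
File size in Mb = 634 * 8 = 5072 Mb
Time = 5072 / 8.3
Time = 611.0843 seconds


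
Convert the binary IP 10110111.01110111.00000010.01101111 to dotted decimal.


10110111 = 183
01110111 = 119
00000010 = 2
01101111 = 111
IP: 183.119.2.111


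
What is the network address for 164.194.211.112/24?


IP:   10100100.11000010.11010011.01110000
Mask: 11111111.11111111.11111111.00000000
AND operation:
Net:  10100100.11000010.11010011.00000000
Network: 164.194.211.0/24


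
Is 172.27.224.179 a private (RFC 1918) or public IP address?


RFC 1918 private ranges:
  10.0.0.0/8 (10.0.0.0 - 10.255.255.255)
  172.16.0.0/12 (172.16.0.0 - 172.31.255.255)
  192.168.0.0/16 (192.168.0.0 - 192.168.255.255)
Private (in 172.16.0.0/12)


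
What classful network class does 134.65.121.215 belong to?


First octet: 134
Binary: 10000110
10xxxxxx -> Class B (128-191)
Class B, default mask 255.255.0.0 (/16)


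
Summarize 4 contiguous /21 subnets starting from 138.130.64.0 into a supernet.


Original prefix: /21
Number of subnets: 4 = 2^2
New prefix = 21 - 2 = 19
Supernet: 138.130.64.0/19


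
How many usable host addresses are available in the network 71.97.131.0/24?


Host bits = 32 - 24 = 8
Total addresses = 2^8 = 256
Usable = total - 2 (network and broadcast)
Usable hosts: 254


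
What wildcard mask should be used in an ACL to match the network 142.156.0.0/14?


Subnet mask: 255.252.0.0
Wildcard = 255.255.255.255 - subnet mask
255 - 255 = 0
255 - 252 = 3
255 - 0 = 255
255 - 0 = 255
Wildcard: 0.3.255.255


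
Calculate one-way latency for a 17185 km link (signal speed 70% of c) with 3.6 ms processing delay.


Speed = 0.7 * 3e5 km/s = 210000 km/s
Propagation delay = 17185 / 210000 = 0.0818 s = 81.8333 ms
Processing delay = 3.6 ms
Total one-way latency = 85.4333 ms


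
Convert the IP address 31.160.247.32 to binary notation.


31 = 00011111
160 = 10100000
247 = 11110111
32 = 00100000
Binary: 00011111.10100000.11110111.00100000


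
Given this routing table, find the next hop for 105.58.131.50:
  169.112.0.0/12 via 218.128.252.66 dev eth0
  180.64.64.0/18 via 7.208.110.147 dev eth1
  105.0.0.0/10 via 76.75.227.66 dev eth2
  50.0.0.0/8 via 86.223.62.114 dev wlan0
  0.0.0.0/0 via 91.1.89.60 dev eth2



Longest prefix match for 105.58.131.50:
  /12 169.112.0.0: no
  /18 180.64.64.0: no
  /10 105.0.0.0: MATCH
  /8 50.0.0.0: no
  /0 0.0.0.0: MATCH
Selected: next-hop 76.75.227.66 via eth2 (matched /10)


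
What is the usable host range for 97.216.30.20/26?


Network: 97.216.30.0
Broadcast: 97.216.30.63
First usable = network + 1
Last usable = broadcast - 1
Range: 97.216.30.1 to 97.216.30.62


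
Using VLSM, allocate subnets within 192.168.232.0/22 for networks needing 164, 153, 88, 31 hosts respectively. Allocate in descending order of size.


164 hosts -> /24 (254 usable): 192.168.232.0/24
153 hosts -> /24 (254 usable): 192.168.233.0/24
88 hosts -> /25 (126 usable): 192.168.234.0/25
31 hosts -> /26 (62 usable): 192.168.234.128/26
Allocation: 192.168.232.0/24 (164 hosts, 254 usable); 192.168.233.0/24 (153 hosts, 254 usable); 192.168.234.0/25 (88 hosts, 126 usable); 192.168.234.128/26 (31 hosts, 62 usable)


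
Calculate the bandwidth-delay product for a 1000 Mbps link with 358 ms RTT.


BDP = bandwidth * RTT
= 1000 Mbps * 358 ms
= 1000 * 1e6 * 358 / 1000 bits
= 358000000 bits
= 44750000 bytes
= 43701.1719 KB
BDP = 358000000 bits (44750000 bytes)


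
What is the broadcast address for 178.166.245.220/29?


Network: 178.166.245.216/29
Host bits = 3
Set all host bits to 1:
Broadcast: 178.166.245.223


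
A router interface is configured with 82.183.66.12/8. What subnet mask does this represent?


/8 means 8 network bits, 24 host bits
Binary: 11111111000000000000000000000000
Mask: 255.0.0.0


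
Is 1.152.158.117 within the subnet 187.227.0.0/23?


Subnet network: 187.227.0.0
Test IP AND mask: 1.152.158.0
No, 1.152.158.117 is not in 187.227.0.0/23


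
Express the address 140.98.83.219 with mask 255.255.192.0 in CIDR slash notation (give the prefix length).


Binary: 11111111.11111111.11000000.00000000
Count leading 1s
Prefix: /18


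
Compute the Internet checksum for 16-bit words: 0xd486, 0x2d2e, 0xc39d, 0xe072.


Sum all words (with carry folding):
+ 0xd486 = 0xd486
+ 0x2d2e = 0x01b5
+ 0xc39d = 0xc552
+ 0xe072 = 0xa5c5
One's complement: ~0xa5c5
Checksum = 0x5a3a


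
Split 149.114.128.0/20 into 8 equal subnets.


New prefix = 20 + 3 = 23
Each subnet has 512 addresses
  149.114.128.0/23
  149.114.130.0/23
  149.114.132.0/23
  149.114.134.0/23
  149.114.136.0/23
  149.114.138.0/23
  149.114.140.0/23
  149.114.142.0/23
Subnets: 149.114.128.0/23, 149.114.130.0/23, 149.114.132.0/23, 149.114.134.0/23, 149.114.136.0/23, 149.114.138.0/23, 149.114.140.0/23, 149.114.142.0/23


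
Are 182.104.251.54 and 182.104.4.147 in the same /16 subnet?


Mask: 255.255.0.0
182.104.251.54 AND mask = 182.104.0.0
182.104.4.147 AND mask = 182.104.0.0
Yes, same subnet (182.104.0.0)


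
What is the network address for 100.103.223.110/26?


IP:   01100100.01100111.11011111.01101110
Mask: 11111111.11111111.11111111.11000000
AND operation:
Net:  01100100.01100111.11011111.01000000
Network: 100.103.223.64/26


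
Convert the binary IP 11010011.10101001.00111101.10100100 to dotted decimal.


11010011 = 211
10101001 = 169
00111101 = 61
10100100 = 164
IP: 211.169.61.164


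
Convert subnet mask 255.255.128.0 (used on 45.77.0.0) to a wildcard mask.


Subnet mask: 255.255.128.0
Wildcard = 255.255.255.255 - subnet mask
255 - 255 = 0
255 - 255 = 0
255 - 128 = 127
255 - 0 = 255
Wildcard: 0.0.127.255


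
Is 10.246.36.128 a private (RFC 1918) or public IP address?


RFC 1918 private ranges:
  10.0.0.0/8 (10.0.0.0 - 10.255.255.255)
  172.16.0.0/12 (172.16.0.0 - 172.31.255.255)
  192.168.0.0/16 (192.168.0.0 - 192.168.255.255)
Private (in 10.0.0.0/8)


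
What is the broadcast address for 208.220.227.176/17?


Network: 208.220.128.0/17
Host bits = 15
Set all host bits to 1:
Broadcast: 208.220.255.255


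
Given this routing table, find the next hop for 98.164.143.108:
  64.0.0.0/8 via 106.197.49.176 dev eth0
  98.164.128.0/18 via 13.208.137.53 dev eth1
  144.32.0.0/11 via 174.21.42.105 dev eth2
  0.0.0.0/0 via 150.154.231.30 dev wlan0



Longest prefix match for 98.164.143.108:
  /8 64.0.0.0: no
  /18 98.164.128.0: MATCH
  /11 144.32.0.0: no
  /0 0.0.0.0: MATCH
Selected: next-hop 13.208.137.53 via eth1 (matched /18)


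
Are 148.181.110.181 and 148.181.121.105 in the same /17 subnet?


Mask: 255.255.128.0
148.181.110.181 AND mask = 148.181.0.0
148.181.121.105 AND mask = 148.181.0.0
Yes, same subnet (148.181.0.0)


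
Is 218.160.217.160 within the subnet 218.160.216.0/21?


Subnet network: 218.160.216.0
Test IP AND mask: 218.160.216.0
Yes, 218.160.217.160 is in 218.160.216.0/21


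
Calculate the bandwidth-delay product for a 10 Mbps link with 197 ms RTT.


BDP = bandwidth * RTT
= 10 Mbps * 197 ms
= 10 * 1e6 * 197 / 1000 bits
= 1970000 bits
= 246250 bytes
= 240.4785 KB
BDP = 1970000 bits (246250 bytes)


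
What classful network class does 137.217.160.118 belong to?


First octet: 137
Binary: 10001001
10xxxxxx -> Class B (128-191)
Class B, default mask 255.255.0.0 (/16)


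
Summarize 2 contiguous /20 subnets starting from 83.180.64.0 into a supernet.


Original prefix: /20
Number of subnets: 2 = 2^1
New prefix = 20 - 1 = 19
Supernet: 83.180.64.0/19


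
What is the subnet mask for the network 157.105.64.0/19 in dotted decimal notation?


/19 means 19 network bits, 13 host bits
Binary: 11111111111111111110000000000000
Mask: 255.255.224.0


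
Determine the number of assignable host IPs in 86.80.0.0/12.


Host bits = 32 - 12 = 20
Total addresses = 2^20 = 1048576
Usable = total - 2 (network and broadcast)
Usable hosts: 1048574


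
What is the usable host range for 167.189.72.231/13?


Network: 167.184.0.0
Broadcast: 167.191.255.255
First usable = network + 1
Last usable = broadcast - 1
Range: 167.184.0.1 to 167.191.255.254


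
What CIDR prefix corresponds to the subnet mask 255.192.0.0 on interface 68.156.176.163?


Binary: 11111111.11000000.00000000.00000000
Count leading 1s
Prefix: /10


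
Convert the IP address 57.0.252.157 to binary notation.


57 = 00111001
0 = 00000000
252 = 11111100
157 = 10011101
Binary: 00111001.00000000.11111100.10011101


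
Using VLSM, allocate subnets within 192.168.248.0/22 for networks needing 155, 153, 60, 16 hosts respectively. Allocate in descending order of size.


155 hosts -> /24 (254 usable): 192.168.248.0/24
153 hosts -> /24 (254 usable): 192.168.249.0/24
60 hosts -> /26 (62 usable): 192.168.250.0/26
16 hosts -> /27 (30 usable): 192.168.250.64/27
Allocation: 192.168.248.0/24 (155 hosts, 254 usable); 192.168.249.0/24 (153 hosts, 254 usable); 192.168.250.0/26 (60 hosts, 62 usable); 192.168.250.64/27 (16 hosts, 30 usable)


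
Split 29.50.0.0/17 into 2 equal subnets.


New prefix = 17 + 1 = 18
Each subnet has 16384 addresses
  29.50.0.0/18
  29.50.64.0/18
Subnets: 29.50.0.0/18, 29.50.64.0/18


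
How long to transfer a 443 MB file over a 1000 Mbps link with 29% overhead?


Effective throughput = 1000 * (1 - 29/100) = 710 Mbps
File size in Mb = 443 * 8 = 3544 Mb
Time = 3544 / 710
Time = 4.9915 seconds


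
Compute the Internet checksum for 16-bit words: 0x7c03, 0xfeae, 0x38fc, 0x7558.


Sum all words (with carry folding):
+ 0x7c03 = 0x7c03
+ 0xfeae = 0x7ab2
+ 0x38fc = 0xb3ae
+ 0x7558 = 0x2907
One's complement: ~0x2907
Checksum = 0xd6f8


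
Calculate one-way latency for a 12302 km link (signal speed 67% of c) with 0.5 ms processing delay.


Speed = 0.67 * 3e5 km/s = 201000 km/s
Propagation delay = 12302 / 201000 = 0.0612 s = 61.204 ms
Processing delay = 0.5 ms
Total one-way latency = 61.704 ms


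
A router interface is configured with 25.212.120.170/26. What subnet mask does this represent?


/26 means 26 network bits, 6 host bits
Binary: 11111111111111111111111111000000
Mask: 255.255.255.192


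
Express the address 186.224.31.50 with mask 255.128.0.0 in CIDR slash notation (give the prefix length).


Binary: 11111111.10000000.00000000.00000000
Count leading 1s
Prefix: /9


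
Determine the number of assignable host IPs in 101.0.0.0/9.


Host bits = 32 - 9 = 23
Total addresses = 2^23 = 8388608
Usable = total - 2 (network and broadcast)
Usable hosts: 8388606


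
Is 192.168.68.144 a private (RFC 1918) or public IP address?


RFC 1918 private ranges:
  10.0.0.0/8 (10.0.0.0 - 10.255.255.255)
  172.16.0.0/12 (172.16.0.0 - 172.31.255.255)
  192.168.0.0/16 (192.168.0.0 - 192.168.255.255)
Private (in 192.168.0.0/16)


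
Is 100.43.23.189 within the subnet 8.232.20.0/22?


Subnet network: 8.232.20.0
Test IP AND mask: 100.43.20.0
No, 100.43.23.189 is not in 8.232.20.0/22


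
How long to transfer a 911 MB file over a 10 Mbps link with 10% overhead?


Effective throughput = 10 * (1 - 10/100) = 9 Mbps
File size in Mb = 911 * 8 = 7288 Mb
Time = 7288 / 9
Time = 809.7778 seconds


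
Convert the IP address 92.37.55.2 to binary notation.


92 = 01011100
37 = 00100101
55 = 00110111
2 = 00000010
Binary: 01011100.00100101.00110111.00000010


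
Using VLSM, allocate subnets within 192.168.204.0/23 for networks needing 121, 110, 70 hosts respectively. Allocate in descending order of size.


121 hosts -> /25 (126 usable): 192.168.204.0/25
110 hosts -> /25 (126 usable): 192.168.204.128/25
70 hosts -> /25 (126 usable): 192.168.205.0/25
Allocation: 192.168.204.0/25 (121 hosts, 126 usable); 192.168.204.128/25 (110 hosts, 126 usable); 192.168.205.0/25 (70 hosts, 126 usable)


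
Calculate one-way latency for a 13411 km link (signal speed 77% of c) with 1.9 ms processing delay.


Speed = 0.77 * 3e5 km/s = 231000 km/s
Propagation delay = 13411 / 231000 = 0.0581 s = 58.0563 ms
Processing delay = 1.9 ms
Total one-way latency = 59.9563 ms


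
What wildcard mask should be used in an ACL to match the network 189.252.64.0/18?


Subnet mask: 255.255.192.0
Wildcard = 255.255.255.255 - subnet mask
255 - 255 = 0
255 - 255 = 0
255 - 192 = 63
255 - 0 = 255
Wildcard: 0.0.63.255


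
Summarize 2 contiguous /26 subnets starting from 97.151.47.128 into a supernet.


Original prefix: /26
Number of subnets: 2 = 2^1
New prefix = 26 - 1 = 25
Supernet: 97.151.47.128/25


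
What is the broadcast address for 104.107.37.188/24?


Network: 104.107.37.0/24
Host bits = 8
Set all host bits to 1:
Broadcast: 104.107.37.255


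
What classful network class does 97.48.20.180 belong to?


First octet: 97
Binary: 01100001
0xxxxxxx -> Class A (1-126)
Class A, default mask 255.0.0.0 (/8)


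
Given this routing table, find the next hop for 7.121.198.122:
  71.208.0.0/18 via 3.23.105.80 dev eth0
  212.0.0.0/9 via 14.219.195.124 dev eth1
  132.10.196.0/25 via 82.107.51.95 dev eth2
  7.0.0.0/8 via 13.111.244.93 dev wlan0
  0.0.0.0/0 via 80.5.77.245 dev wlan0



Longest prefix match for 7.121.198.122:
  /18 71.208.0.0: no
  /9 212.0.0.0: no
  /25 132.10.196.0: no
  /8 7.0.0.0: MATCH
  /0 0.0.0.0: MATCH
Selected: next-hop 13.111.244.93 via wlan0 (matched /8)


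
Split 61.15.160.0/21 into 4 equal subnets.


New prefix = 21 + 2 = 23
Each subnet has 512 addresses
  61.15.160.0/23
  61.15.162.0/23
  61.15.164.0/23
  61.15.166.0/23
Subnets: 61.15.160.0/23, 61.15.162.0/23, 61.15.164.0/23, 61.15.166.0/23


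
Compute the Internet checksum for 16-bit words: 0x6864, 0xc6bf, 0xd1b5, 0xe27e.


Sum all words (with carry folding):
+ 0x6864 = 0x6864
+ 0xc6bf = 0x2f24
+ 0xd1b5 = 0x00da
+ 0xe27e = 0xe358
One's complement: ~0xe358
Checksum = 0x1ca7


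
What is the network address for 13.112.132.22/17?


IP:   00001101.01110000.10000100.00010110
Mask: 11111111.11111111.10000000.00000000
AND operation:
Net:  00001101.01110000.10000000.00000000
Network: 13.112.128.0/17


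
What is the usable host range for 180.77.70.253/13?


Network: 180.72.0.0
Broadcast: 180.79.255.255
First usable = network + 1
Last usable = broadcast - 1
Range: 180.72.0.1 to 180.79.255.254


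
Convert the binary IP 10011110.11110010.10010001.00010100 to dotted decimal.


10011110 = 158
11110010 = 242
10010001 = 145
00010100 = 20
IP: 158.242.145.20


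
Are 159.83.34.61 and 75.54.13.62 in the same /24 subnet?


Mask: 255.255.255.0
159.83.34.61 AND mask = 159.83.34.0
75.54.13.62 AND mask = 75.54.13.0
No, different subnets (159.83.34.0 vs 75.54.13.0)


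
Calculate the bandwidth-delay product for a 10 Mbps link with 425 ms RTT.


BDP = bandwidth * RTT
= 10 Mbps * 425 ms
= 10 * 1e6 * 425 / 1000 bits
= 4250000 bits
= 531250 bytes
= 518.7988 KB
BDP = 4250000 bits (531250 bytes)


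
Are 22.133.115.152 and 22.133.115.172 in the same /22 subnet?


Mask: 255.255.252.0
22.133.115.152 AND mask = 22.133.112.0
22.133.115.172 AND mask = 22.133.112.0
Yes, same subnet (22.133.112.0)


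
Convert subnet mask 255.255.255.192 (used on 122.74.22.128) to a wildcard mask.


Subnet mask: 255.255.255.192
Wildcard = 255.255.255.255 - subnet mask
255 - 255 = 0
255 - 255 = 0
255 - 255 = 0
255 - 192 = 63
Wildcard: 0.0.0.63


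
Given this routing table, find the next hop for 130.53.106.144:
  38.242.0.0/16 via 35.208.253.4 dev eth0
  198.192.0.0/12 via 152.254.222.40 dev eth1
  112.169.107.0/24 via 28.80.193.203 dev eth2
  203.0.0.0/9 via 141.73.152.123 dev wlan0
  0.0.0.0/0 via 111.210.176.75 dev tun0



Longest prefix match for 130.53.106.144:
  /16 38.242.0.0: no
  /12 198.192.0.0: no
  /24 112.169.107.0: no
  /9 203.0.0.0: no
  /0 0.0.0.0: MATCH
Selected: next-hop 111.210.176.75 via tun0 (matched /0)


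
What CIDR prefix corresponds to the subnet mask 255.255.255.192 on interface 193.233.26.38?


Binary: 11111111.11111111.11111111.11000000
Count leading 1s
Prefix: /26


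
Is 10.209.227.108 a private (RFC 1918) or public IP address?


RFC 1918 private ranges:
  10.0.0.0/8 (10.0.0.0 - 10.255.255.255)
  172.16.0.0/12 (172.16.0.0 - 172.31.255.255)
  192.168.0.0/16 (192.168.0.0 - 192.168.255.255)
Private (in 10.0.0.0/8)


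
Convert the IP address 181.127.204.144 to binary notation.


181 = 10110101
127 = 01111111
204 = 11001100
144 = 10010000
Binary: 10110101.01111111.11001100.10010000


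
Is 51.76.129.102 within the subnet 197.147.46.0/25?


Subnet network: 197.147.46.0
Test IP AND mask: 51.76.129.0
No, 51.76.129.102 is not in 197.147.46.0/25


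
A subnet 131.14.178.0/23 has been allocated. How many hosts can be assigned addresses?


Host bits = 32 - 23 = 9
Total addresses = 2^9 = 512
Usable = total - 2 (network and broadcast)
Usable hosts: 510


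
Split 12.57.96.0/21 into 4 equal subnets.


New prefix = 21 + 2 = 23
Each subnet has 512 addresses
  12.57.96.0/23
  12.57.98.0/23
  12.57.100.0/23
  12.57.102.0/23
Subnets: 12.57.96.0/23, 12.57.98.0/23, 12.57.100.0/23, 12.57.102.0/23


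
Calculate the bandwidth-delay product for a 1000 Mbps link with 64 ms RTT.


BDP = bandwidth * RTT
= 1000 Mbps * 64 ms
= 1000 * 1e6 * 64 / 1000 bits
= 64000000 bits
= 8000000 bytes
= 7812.5 KB
BDP = 64000000 bits (8000000 bytes)


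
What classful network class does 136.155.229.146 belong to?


First octet: 136
Binary: 10001000
10xxxxxx -> Class B (128-191)
Class B, default mask 255.255.0.0 (/16)


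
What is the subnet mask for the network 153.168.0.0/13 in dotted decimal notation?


/13 means 13 network bits, 19 host bits
Binary: 11111111111110000000000000000000
Mask: 255.248.0.0


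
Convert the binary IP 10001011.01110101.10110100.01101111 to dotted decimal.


10001011 = 139
01110101 = 117
10110100 = 180
01101111 = 111
IP: 139.117.180.111


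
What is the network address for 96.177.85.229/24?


IP:   01100000.10110001.01010101.11100101
Mask: 11111111.11111111.11111111.00000000
AND operation:
Net:  01100000.10110001.01010101.00000000
Network: 96.177.85.0/24


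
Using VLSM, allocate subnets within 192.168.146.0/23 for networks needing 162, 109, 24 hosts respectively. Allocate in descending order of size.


162 hosts -> /24 (254 usable): 192.168.146.0/24
109 hosts -> /25 (126 usable): 192.168.147.0/25
24 hosts -> /27 (30 usable): 192.168.147.128/27
Allocation: 192.168.146.0/24 (162 hosts, 254 usable); 192.168.147.0/25 (109 hosts, 126 usable); 192.168.147.128/27 (24 hosts, 30 usable)


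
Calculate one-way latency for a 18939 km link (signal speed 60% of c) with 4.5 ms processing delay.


Speed = 0.6 * 3e5 km/s = 180000 km/s
Propagation delay = 18939 / 180000 = 0.1052 s = 105.2167 ms
Processing delay = 4.5 ms
Total one-way latency = 109.7167 ms


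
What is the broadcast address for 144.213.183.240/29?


Network: 144.213.183.240/29
Host bits = 3
Set all host bits to 1:
Broadcast: 144.213.183.247


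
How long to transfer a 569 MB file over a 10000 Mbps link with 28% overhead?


Effective throughput = 10000 * (1 - 28/100) = 7200 Mbps
File size in Mb = 569 * 8 = 4552 Mb
Time = 4552 / 7200
Time = 0.6322 seconds


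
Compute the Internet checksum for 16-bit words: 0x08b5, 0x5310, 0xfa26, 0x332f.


Sum all words (with carry folding):
+ 0x08b5 = 0x08b5
+ 0x5310 = 0x5bc5
+ 0xfa26 = 0x55ec
+ 0x332f = 0x891b
One's complement: ~0x891b
Checksum = 0x76e4


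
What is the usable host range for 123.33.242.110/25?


Network: 123.33.242.0
Broadcast: 123.33.242.127
First usable = network + 1
Last usable = broadcast - 1
Range: 123.33.242.1 to 123.33.242.126


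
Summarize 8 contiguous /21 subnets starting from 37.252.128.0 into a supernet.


Original prefix: /21
Number of subnets: 8 = 2^3
New prefix = 21 - 3 = 18
Supernet: 37.252.128.0/18


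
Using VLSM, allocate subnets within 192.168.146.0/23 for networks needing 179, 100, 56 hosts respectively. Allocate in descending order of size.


179 hosts -> /24 (254 usable): 192.168.146.0/24
100 hosts -> /25 (126 usable): 192.168.147.0/25
56 hosts -> /26 (62 usable): 192.168.147.128/26
Allocation: 192.168.146.0/24 (179 hosts, 254 usable); 192.168.147.0/25 (100 hosts, 126 usable); 192.168.147.128/26 (56 hosts, 62 usable)


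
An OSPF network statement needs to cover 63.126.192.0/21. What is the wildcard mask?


Subnet mask: 255.255.248.0
Wildcard = 255.255.255.255 - subnet mask
255 - 255 = 0
255 - 255 = 0
255 - 248 = 7
255 - 0 = 255
Wildcard: 0.0.7.255


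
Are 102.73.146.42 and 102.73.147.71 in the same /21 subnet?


Mask: 255.255.248.0
102.73.146.42 AND mask = 102.73.144.0
102.73.147.71 AND mask = 102.73.144.0
Yes, same subnet (102.73.144.0)


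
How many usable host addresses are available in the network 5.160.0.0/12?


Host bits = 32 - 12 = 20
Total addresses = 2^20 = 1048576
Usable = total - 2 (network and broadcast)
Usable hosts: 1048574


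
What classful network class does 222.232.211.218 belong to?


First octet: 222
Binary: 11011110
110xxxxx -> Class C (192-223)
Class C, default mask 255.255.255.0 (/24)


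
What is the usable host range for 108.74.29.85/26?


Network: 108.74.29.64
Broadcast: 108.74.29.127
First usable = network + 1
Last usable = broadcast - 1
Range: 108.74.29.65 to 108.74.29.126


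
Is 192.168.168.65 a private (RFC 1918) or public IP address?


RFC 1918 private ranges:
  10.0.0.0/8 (10.0.0.0 - 10.255.255.255)
  172.16.0.0/12 (172.16.0.0 - 172.31.255.255)
  192.168.0.0/16 (192.168.0.0 - 192.168.255.255)
Private (in 192.168.0.0/16)


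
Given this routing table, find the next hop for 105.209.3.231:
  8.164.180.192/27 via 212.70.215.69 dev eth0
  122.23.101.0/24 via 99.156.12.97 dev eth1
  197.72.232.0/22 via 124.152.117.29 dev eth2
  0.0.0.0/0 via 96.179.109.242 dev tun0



Longest prefix match for 105.209.3.231:
  /27 8.164.180.192: no
  /24 122.23.101.0: no
  /22 197.72.232.0: no
  /0 0.0.0.0: MATCH
Selected: next-hop 96.179.109.242 via tun0 (matched /0)


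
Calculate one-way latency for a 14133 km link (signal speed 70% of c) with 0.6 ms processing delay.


Speed = 0.7 * 3e5 km/s = 210000 km/s
Propagation delay = 14133 / 210000 = 0.0673 s = 67.3 ms
Processing delay = 0.6 ms
Total one-way latency = 67.9 ms


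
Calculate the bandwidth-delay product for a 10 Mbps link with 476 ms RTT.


BDP = bandwidth * RTT
= 10 Mbps * 476 ms
= 10 * 1e6 * 476 / 1000 bits
= 4760000 bits
= 595000 bytes
= 581.0547 KB
BDP = 4760000 bits (595000 bytes)


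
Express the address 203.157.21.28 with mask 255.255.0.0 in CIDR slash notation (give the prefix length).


Binary: 11111111.11111111.00000000.00000000
Count leading 1s
Prefix: /16


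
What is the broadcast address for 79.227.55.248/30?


Network: 79.227.55.248/30
Host bits = 2
Set all host bits to 1:
Broadcast: 79.227.55.251


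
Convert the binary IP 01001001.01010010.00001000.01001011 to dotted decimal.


01001001 = 73
01010010 = 82
00001000 = 8
01001011 = 75
IP: 73.82.8.75


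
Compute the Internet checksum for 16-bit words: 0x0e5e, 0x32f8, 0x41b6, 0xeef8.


Sum all words (with carry folding):
+ 0x0e5e = 0x0e5e
+ 0x32f8 = 0x4156
+ 0x41b6 = 0x830c
+ 0xeef8 = 0x7205
One's complement: ~0x7205
Checksum = 0x8dfa


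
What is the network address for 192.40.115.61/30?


IP:   11000000.00101000.01110011.00111101
Mask: 11111111.11111111.11111111.11111100
AND operation:
Net:  11000000.00101000.01110011.00111100
Network: 192.40.115.60/30


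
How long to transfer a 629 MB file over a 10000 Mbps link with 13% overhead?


Effective throughput = 10000 * (1 - 13/100) = 8700 Mbps
File size in Mb = 629 * 8 = 5032 Mb
Time = 5032 / 8700
Time = 0.5784 seconds


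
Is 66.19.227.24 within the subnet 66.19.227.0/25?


Subnet network: 66.19.227.0
Test IP AND mask: 66.19.227.0
Yes, 66.19.227.24 is in 66.19.227.0/25


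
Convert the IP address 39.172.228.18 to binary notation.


39 = 00100111
172 = 10101100
228 = 11100100
18 = 00010010
Binary: 00100111.10101100.11100100.00010010


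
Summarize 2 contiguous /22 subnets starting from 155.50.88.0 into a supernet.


Original prefix: /22
Number of subnets: 2 = 2^1
New prefix = 22 - 1 = 21
Supernet: 155.50.88.0/21


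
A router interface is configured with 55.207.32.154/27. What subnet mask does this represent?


/27 means 27 network bits, 5 host bits
Binary: 11111111111111111111111111100000
Mask: 255.255.255.224


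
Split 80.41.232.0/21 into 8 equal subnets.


New prefix = 21 + 3 = 24
Each subnet has 256 addresses
  80.41.232.0/24
  80.41.233.0/24
  80.41.234.0/24
  80.41.235.0/24
  80.41.236.0/24
  80.41.237.0/24
  80.41.238.0/24
  80.41.239.0/24
Subnets: 80.41.232.0/24, 80.41.233.0/24, 80.41.234.0/24, 80.41.235.0/24, 80.41.236.0/24, 80.41.237.0/24, 80.41.238.0/24, 80.41.239.0/24


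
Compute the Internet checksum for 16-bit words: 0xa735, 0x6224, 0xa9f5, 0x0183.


Sum all words (with carry folding):
+ 0xa735 = 0xa735
+ 0x6224 = 0x095a
+ 0xa9f5 = 0xb34f
+ 0x0183 = 0xb4d2
One's complement: ~0xb4d2
Checksum = 0x4b2d


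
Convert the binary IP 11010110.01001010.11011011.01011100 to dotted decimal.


11010110 = 214
01001010 = 74
11011011 = 219
01011100 = 92
IP: 214.74.219.92


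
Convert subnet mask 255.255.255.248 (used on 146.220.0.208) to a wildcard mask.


Subnet mask: 255.255.255.248
Wildcard = 255.255.255.255 - subnet mask
255 - 255 = 0
255 - 255 = 0
255 - 255 = 0
255 - 248 = 7
Wildcard: 0.0.0.7


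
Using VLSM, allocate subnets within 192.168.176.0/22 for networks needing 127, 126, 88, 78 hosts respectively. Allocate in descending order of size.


127 hosts -> /24 (254 usable): 192.168.176.0/24
126 hosts -> /25 (126 usable): 192.168.177.0/25
88 hosts -> /25 (126 usable): 192.168.177.128/25
78 hosts -> /25 (126 usable): 192.168.178.0/25
Allocation: 192.168.176.0/24 (127 hosts, 254 usable); 192.168.177.0/25 (126 hosts, 126 usable); 192.168.177.128/25 (88 hosts, 126 usable); 192.168.178.0/25 (78 hosts, 126 usable)


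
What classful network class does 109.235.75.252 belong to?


First octet: 109
Binary: 01101101
0xxxxxxx -> Class A (1-126)
Class A, default mask 255.0.0.0 (/8)


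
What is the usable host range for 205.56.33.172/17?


Network: 205.56.0.0
Broadcast: 205.56.127.255
First usable = network + 1
Last usable = broadcast - 1
Range: 205.56.0.1 to 205.56.127.254


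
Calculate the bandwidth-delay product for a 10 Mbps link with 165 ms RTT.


BDP = bandwidth * RTT
= 10 Mbps * 165 ms
= 10 * 1e6 * 165 / 1000 bits
= 1650000 bits
= 206250 bytes
= 201.416 KB
BDP = 1650000 bits (206250 bytes)


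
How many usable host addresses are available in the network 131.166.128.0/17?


Host bits = 32 - 17 = 15
Total addresses = 2^15 = 32768
Usable = total - 2 (network and broadcast)
Usable hosts: 32766


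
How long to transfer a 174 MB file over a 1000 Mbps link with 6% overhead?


Effective throughput = 1000 * (1 - 6/100) = 940 Mbps
File size in Mb = 174 * 8 = 1392 Mb
Time = 1392 / 940
Time = 1.4809 seconds


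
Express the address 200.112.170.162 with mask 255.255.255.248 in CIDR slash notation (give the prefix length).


Binary: 11111111.11111111.11111111.11111000
Count leading 1s
Prefix: /29


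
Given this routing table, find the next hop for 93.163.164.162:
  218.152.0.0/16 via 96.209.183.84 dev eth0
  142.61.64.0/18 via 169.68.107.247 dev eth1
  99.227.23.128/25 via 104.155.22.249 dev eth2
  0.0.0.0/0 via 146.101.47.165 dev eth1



Longest prefix match for 93.163.164.162:
  /16 218.152.0.0: no
  /18 142.61.64.0: no
  /25 99.227.23.128: no
  /0 0.0.0.0: MATCH
Selected: next-hop 146.101.47.165 via eth1 (matched /0)


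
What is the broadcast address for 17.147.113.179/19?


Network: 17.147.96.0/19
Host bits = 13
Set all host bits to 1:
Broadcast: 17.147.127.255


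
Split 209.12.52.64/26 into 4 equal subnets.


New prefix = 26 + 2 = 28
Each subnet has 16 addresses
  209.12.52.64/28
  209.12.52.80/28
  209.12.52.96/28
  209.12.52.112/28
Subnets: 209.12.52.64/28, 209.12.52.80/28, 209.12.52.96/28, 209.12.52.112/28


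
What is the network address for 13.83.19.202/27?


IP:   00001101.01010011.00010011.11001010
Mask: 11111111.11111111.11111111.11100000
AND operation:
Net:  00001101.01010011.00010011.11000000
Network: 13.83.19.192/27


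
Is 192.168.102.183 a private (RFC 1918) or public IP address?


RFC 1918 private ranges:
  10.0.0.0/8 (10.0.0.0 - 10.255.255.255)
  172.16.0.0/12 (172.16.0.0 - 172.31.255.255)
  192.168.0.0/16 (192.168.0.0 - 192.168.255.255)
Private (in 192.168.0.0/16)


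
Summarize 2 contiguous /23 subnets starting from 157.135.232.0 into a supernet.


Original prefix: /23
Number of subnets: 2 = 2^1
New prefix = 23 - 1 = 22
Supernet: 157.135.232.0/22


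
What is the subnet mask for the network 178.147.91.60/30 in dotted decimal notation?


/30 means 30 network bits, 2 host bits
Binary: 11111111111111111111111111111100
Mask: 255.255.255.252


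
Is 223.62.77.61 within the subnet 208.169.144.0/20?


Subnet network: 208.169.144.0
Test IP AND mask: 223.62.64.0
No, 223.62.77.61 is not in 208.169.144.0/20


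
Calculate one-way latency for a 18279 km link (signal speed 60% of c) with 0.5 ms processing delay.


Speed = 0.6 * 3e5 km/s = 180000 km/s
Propagation delay = 18279 / 180000 = 0.1016 s = 101.55 ms
Processing delay = 0.5 ms
Total one-way latency = 102.05 ms


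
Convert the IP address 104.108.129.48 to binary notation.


104 = 01101000
108 = 01101100
129 = 10000001
48 = 00110000
Binary: 01101000.01101100.10000001.00110000


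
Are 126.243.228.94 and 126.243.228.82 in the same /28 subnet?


Mask: 255.255.255.240
126.243.228.94 AND mask = 126.243.228.80
126.243.228.82 AND mask = 126.243.228.80
Yes, same subnet (126.243.228.80)


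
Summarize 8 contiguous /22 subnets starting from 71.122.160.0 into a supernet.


Original prefix: /22
Number of subnets: 8 = 2^3
New prefix = 22 - 3 = 19
Supernet: 71.122.160.0/19


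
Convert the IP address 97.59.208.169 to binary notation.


97 = 01100001
59 = 00111011
208 = 11010000
169 = 10101001
Binary: 01100001.00111011.11010000.10101001
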